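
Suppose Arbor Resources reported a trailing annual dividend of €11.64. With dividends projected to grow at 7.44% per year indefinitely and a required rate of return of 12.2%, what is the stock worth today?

€262.73

Gordon growth model: P₀ = D₁/(r − g). D₁ = 11.64 × (1 + 0.0744) = 12.5060.
P₀ = 12.5060 / (0.122 − 0.0744) = 12.5060 / 0.0476 = 262.7314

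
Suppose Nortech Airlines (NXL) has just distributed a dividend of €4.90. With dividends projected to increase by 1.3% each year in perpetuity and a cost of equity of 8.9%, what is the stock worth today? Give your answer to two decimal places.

Gordon growth model: P₀ = D₁/(r − g). D₁ = 4.90 × (1 + 0.013) = 4.9637.
P₀ = 4.9637 / (0.089 − 0.013) = 4.9637 / 0.076 = 65.3118

€65.31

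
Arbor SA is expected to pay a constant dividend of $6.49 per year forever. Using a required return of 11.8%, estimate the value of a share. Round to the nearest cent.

Zero-growth DDM (perpetuity): P₀ = D/r = 6.49 / 0.118 = 55.0000

$55.00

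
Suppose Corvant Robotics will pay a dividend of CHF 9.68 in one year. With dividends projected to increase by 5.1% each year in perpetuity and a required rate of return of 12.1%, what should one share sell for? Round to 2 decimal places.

CHF 138.29

Gordon growth model: P₀ = D₁/(r − g), with D₁ = 9.68 given directly.
P₀ = 9.6800 / (0.121 − 0.051) = 9.6800 / 0.07 = 138.2857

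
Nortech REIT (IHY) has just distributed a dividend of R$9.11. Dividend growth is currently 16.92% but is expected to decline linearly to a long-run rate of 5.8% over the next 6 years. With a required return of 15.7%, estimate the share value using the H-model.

R$128.06

H-model: P₀ = D₀[(1+g_L) + H(g_S−g_L)]/(r−g_L), with H = 6/2 = 3.
P₀ = 9.11 × [(1+0.058) + 3×(0.1692−0.058)] / (0.157−0.058)
   = 9.11 × 1.3916 / 0.099 = 128.0553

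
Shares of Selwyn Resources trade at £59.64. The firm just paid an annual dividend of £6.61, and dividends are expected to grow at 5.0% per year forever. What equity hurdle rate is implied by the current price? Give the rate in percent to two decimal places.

Rearranging the constant-growth DDM: r = D₁/P₀ + g.
D₁ = 6.61 × (1 + 0.05) = 6.9405.
r = 6.9405 / 59.64 + 0.05 = 0.11637 + 0.05 = 0.16637

16.64%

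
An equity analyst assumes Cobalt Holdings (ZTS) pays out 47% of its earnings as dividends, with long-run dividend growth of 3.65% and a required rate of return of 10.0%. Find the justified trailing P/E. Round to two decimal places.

Justified trailing P/E = b(1+g)/(r−g) = 0.47×(1+0.0365)/(0.1−0.0365) = 7.6717

7.67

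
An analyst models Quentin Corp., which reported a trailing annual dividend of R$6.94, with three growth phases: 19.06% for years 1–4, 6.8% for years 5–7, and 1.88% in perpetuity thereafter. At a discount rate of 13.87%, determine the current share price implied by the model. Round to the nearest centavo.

R$111.14

Three-stage DDM. Project D₁…D_7; terminal Gordon value at t=7 with g = 0.0188; discount at r = 0.1387.
D_1 = 8.2628
D_2 = 9.8376
D_3 = 11.7127
D_4 = 13.9451
D_5 = 14.8934
D_6 = 15.9062
D_7 = 16.9878
TV_7 = 17.3072/(0.1387−0.0188) = 144.3466
P₀ = Σ Dₜ/(1+r)ᵗ + TV_7/(1+r)^7 = 111.1387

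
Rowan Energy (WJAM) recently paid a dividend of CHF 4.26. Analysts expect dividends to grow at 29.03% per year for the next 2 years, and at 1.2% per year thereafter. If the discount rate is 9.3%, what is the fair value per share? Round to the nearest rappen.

CHF 85.14

Two-stage DDM. Project D₁…D_2 at 0.2903, terminal growth 0.012, discount at r = 0.093.
D_1 = 5.4967
D_2 = 7.0924
Terminal value at t=2: TV = D_3/(r−g) = 7.1775/(0.093−0.012) = 88.6108
P₀ = 5.4967/(1+0.093)^1 + 7.0924/(1+0.093)^2 + 88.6108/(1+0.093)^2 = 85.1388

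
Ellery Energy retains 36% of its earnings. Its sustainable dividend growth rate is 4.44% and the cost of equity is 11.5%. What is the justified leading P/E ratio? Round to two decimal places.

9.07

Payout ratio b = 1 − 0.36 = 0.64.
Justified leading P/E = b/(r−g) = 0.64/(0.115−0.0444) = 9.0652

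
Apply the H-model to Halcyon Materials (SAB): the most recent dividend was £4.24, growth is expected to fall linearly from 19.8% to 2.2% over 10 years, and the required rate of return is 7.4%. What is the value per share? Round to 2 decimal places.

£155.09

H-model: P₀ = D₀[(1+g_L) + H(g_S−g_L)]/(r−g_L), with H = 10/2 = 5.
P₀ = 4.24 × [(1+0.022) + 5×(0.198−0.022)] / (0.074−0.022)
   = 4.24 × 1.9020 / 0.052 = 155.0862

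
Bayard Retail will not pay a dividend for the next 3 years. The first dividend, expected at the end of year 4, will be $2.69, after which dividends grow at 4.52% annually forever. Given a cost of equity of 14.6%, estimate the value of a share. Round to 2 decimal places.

Deferred-dividend DDM. At t=3 the remaining stream is a growing perpetuity with first payment D_4 = 2.69.
V_3 = D_4/(r−g) = 2.69/(0.146−0.0452) = 26.6865
P₀ = V_3/(1+r)^3 = 26.6865/(1+0.146)^3 = 17.7312

$17.73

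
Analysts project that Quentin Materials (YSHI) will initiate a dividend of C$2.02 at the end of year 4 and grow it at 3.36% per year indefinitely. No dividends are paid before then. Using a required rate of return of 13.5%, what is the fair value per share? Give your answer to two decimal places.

C$13.62

Deferred-dividend DDM. At t=3 the remaining stream is a growing perpetuity with first payment D_4 = 2.02.
V_3 = D_4/(r−g) = 2.02/(0.135−0.0336) = 19.9211
P₀ = V_3/(1+r)^3 = 19.9211/(1+0.135)^3 = 13.6247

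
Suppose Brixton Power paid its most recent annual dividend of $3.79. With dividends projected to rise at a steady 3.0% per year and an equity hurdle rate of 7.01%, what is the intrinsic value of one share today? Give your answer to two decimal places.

$97.35

Gordon growth model: P₀ = D₁/(r − g). D₁ = 3.79 × (1 + 0.03) = 3.9037.
P₀ = 3.9037 / (0.0701 − 0.03) = 3.9037 / 0.0401 = 97.3491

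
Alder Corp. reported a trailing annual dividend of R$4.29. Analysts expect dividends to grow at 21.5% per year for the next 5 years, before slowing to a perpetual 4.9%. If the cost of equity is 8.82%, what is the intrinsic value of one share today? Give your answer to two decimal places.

R$229.42

Two-stage DDM. Project D₁…D_5 at 0.215, terminal growth 0.049, discount at r = 0.0882.
D_1 = 5.2124
D_2 = 6.3330
D_3 = 7.6946
D_4 = 9.3489
D_5 = 11.3590
Terminal value at t=5: TV = D_6/(r−g) = 11.9156/(0.0882−0.049) = 303.9682
P₀ = 5.2124/(1+0.0882)^1 + 6.3330/(1+0.0882)^2 + 7.6946/(1+0.0882)^3 + 9.3489/(1+0.0882)^4 + 11.3590/(1+0.0882)^5 + 303.9682/(1+0.0882)^5 = 229.4176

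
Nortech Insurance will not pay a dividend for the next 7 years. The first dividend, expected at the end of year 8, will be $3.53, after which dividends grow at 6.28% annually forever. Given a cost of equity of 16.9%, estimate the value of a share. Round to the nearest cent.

Deferred-dividend DDM. At t=7 the remaining stream is a growing perpetuity with first payment D_8 = 3.53.
V_7 = D_8/(r−g) = 3.53/(0.169−0.0628) = 33.2392
P₀ = V_7/(1+r)^7 = 33.2392/(1+0.169)^7 = 11.1416

$11.14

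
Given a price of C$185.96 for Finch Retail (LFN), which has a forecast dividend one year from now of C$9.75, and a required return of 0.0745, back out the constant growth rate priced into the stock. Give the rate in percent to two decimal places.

2.21%

From P₀ = D₁/(r − g), the implied growth is g = r − D₁/P₀.
g = 0.0745 − 9.75/185.96 = 0.0745 − 0.05243 = 0.02207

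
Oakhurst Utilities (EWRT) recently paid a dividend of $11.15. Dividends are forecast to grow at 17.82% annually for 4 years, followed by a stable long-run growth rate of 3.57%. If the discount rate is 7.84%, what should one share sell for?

Two-stage DDM. Project D₁…D_4 at 0.1782, terminal growth 0.0357, discount at r = 0.0784.
D_1 = 13.1369
D_2 = 15.4779
D_3 = 18.2361
D_4 = 21.4858
Terminal value at t=4: TV = D_5/(r−g) = 22.2528/(0.0784−0.0357) = 521.1432
P₀ = 13.1369/(1+0.0784)^1 + 15.4779/(1+0.0784)^2 + 18.2361/(1+0.0784)^3 + 21.4858/(1+0.0784)^4 + 521.1432/(1+0.0784)^4 = 441.2528

$441.25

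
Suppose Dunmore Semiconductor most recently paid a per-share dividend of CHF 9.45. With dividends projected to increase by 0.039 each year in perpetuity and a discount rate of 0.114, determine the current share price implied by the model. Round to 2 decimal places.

CHF 130.91

Gordon growth model: P₀ = D₁/(r − g). D₁ = 9.45 × (1 + 0.039) = 9.8185.
P₀ = 9.8185 / (0.114 − 0.039) = 9.8185 / 0.075 = 130.9140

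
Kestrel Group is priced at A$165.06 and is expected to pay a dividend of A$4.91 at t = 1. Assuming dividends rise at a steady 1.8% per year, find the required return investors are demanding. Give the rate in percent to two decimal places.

Rearranging the constant-growth DDM: r = D₁/P₀ + g.
r = 4.9100 / 165.06 + 0.018 = 0.02975 + 0.018 = 0.04775

4.77%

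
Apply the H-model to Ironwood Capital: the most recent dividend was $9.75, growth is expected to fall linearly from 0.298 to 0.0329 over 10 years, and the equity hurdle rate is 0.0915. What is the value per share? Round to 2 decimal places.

H-model: P₀ = D₀[(1+g_L) + H(g_S−g_L)]/(r−g_L), with H = 10/2 = 5.
P₀ = 9.75 × [(1+0.0329) + 5×(0.298−0.0329)] / (0.0915−0.0329)
   = 9.75 × 2.3584 / 0.0586 = 392.3959

$392.40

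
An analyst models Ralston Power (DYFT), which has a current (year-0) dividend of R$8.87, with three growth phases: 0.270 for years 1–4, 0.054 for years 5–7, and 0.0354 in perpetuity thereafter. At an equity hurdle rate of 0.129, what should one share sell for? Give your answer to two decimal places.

R$213.05

Three-stage DDM. Project D₁…D_7; terminal Gordon value at t=7 with g = 0.0354; discount at r = 0.129.
D_1 = 11.2649
D_2 = 14.3064
D_3 = 18.1692
D_4 = 23.0748
D_5 = 24.3209
D_6 = 25.6342
D_7 = 27.0184
TV_7 = 27.9749/(0.129−0.0354) = 298.8771
P₀ = Σ Dₜ/(1+r)ᵗ + TV_7/(1+r)^7 = 213.0534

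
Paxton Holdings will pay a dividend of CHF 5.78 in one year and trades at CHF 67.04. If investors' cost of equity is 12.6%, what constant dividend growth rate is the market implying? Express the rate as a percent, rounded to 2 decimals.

From P₀ = D₁/(r − g), the implied growth is g = r − D₁/P₀.
g = 0.126 − 5.78/67.04 = 0.126 − 0.08622 = 0.03978

3.98%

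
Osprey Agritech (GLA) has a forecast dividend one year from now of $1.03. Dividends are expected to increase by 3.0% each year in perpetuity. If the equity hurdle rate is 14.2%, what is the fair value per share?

$9.20

Gordon growth model: P₀ = D₁/(r − g), with D₁ = 1.03 given directly.
P₀ = 1.0300 / (0.142 − 0.03) = 1.0300 / 0.112 = 9.1964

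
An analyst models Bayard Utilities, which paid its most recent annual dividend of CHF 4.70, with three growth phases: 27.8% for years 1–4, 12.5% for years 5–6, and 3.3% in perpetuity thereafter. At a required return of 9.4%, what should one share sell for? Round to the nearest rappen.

Three-stage DDM. Project D₁…D_6; terminal Gordon value at t=6 with g = 0.033; discount at r = 0.094.
D_1 = 6.0066
D_2 = 7.6764
D_3 = 9.8105
D_4 = 12.5378
D_5 = 14.1050
D_6 = 15.8682
TV_6 = 16.3918/(0.094−0.033) = 268.7180
P₀ = Σ Dₜ/(1+r)ᵗ + TV_6/(1+r)^6 = 203.1516

CHF 203.15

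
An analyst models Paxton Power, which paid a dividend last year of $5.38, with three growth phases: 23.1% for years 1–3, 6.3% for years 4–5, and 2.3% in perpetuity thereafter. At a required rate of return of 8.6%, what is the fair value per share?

$157.92

Three-stage DDM. Project D₁…D_5; terminal Gordon value at t=5 with g = 0.023; discount at r = 0.086.
D_1 = 6.6228
D_2 = 8.1526
D_3 = 10.0359
D_4 = 10.6682
D_5 = 11.3403
TV_5 = 11.6011/(0.086−0.023) = 184.1442
P₀ = Σ Dₜ/(1+r)ᵗ + TV_5/(1+r)^5 = 157.9245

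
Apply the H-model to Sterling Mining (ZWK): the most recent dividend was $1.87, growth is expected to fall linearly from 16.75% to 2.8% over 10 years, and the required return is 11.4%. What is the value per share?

H-model: P₀ = D₀[(1+g_L) + H(g_S−g_L)]/(r−g_L), with H = 10/2 = 5.
P₀ = 1.87 × [(1+0.028) + 5×(0.1675−0.028)] / (0.114−0.028)
   = 1.87 × 1.7255 / 0.086 = 37.5196

$37.52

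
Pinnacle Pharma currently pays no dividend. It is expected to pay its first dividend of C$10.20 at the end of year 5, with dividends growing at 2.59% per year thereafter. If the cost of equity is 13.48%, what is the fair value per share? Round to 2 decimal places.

Deferred-dividend DDM. At t=4 the remaining stream is a growing perpetuity with first payment D_5 = 10.20.
V_4 = D_5/(r−g) = 10.20/(0.1348−0.0259) = 93.6639
P₀ = V_4/(1+r)^4 = 93.6639/(1+0.1348)^4 = 56.4800

C$56.48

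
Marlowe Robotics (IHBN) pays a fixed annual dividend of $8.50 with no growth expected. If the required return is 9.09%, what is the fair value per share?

Zero-growth DDM (perpetuity): P₀ = D/r = 8.50 / 0.0909 = 93.5094

$93.51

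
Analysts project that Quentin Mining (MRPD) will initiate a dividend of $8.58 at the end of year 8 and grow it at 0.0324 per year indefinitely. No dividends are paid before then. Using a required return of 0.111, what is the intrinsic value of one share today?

$52.25

Deferred-dividend DDM. At t=7 the remaining stream is a growing perpetuity with first payment D_8 = 8.58.
V_7 = D_8/(r−g) = 8.58/(0.111−0.0324) = 109.1603
P₀ = V_7/(1+r)^7 = 109.1603/(1+0.111)^7 = 52.2476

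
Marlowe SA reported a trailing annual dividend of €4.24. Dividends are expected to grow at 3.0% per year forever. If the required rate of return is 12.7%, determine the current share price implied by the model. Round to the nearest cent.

Gordon growth model: P₀ = D₁/(r − g). D₁ = 4.24 × (1 + 0.03) = 4.3672.
P₀ = 4.3672 / (0.127 − 0.03) = 4.3672 / 0.097 = 45.0227

€45.02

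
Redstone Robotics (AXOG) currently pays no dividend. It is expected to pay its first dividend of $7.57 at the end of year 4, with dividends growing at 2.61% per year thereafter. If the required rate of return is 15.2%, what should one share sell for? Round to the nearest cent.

Deferred-dividend DDM. At t=3 the remaining stream is a growing perpetuity with first payment D_4 = 7.57.
V_3 = D_4/(r−g) = 7.57/(0.152−0.0261) = 60.1271
P₀ = V_3/(1+r)^3 = 60.1271/(1+0.152)^3 = 39.3290

$39.33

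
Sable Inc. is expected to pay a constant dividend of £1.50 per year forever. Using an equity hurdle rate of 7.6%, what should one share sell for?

Zero-growth DDM (perpetuity): P₀ = D/r = 1.50 / 0.076 = 19.7368

£19.74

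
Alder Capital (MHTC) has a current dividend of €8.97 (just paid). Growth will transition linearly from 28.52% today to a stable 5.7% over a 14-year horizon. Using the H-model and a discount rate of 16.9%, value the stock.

€212.59

H-model: P₀ = D₀[(1+g_L) + H(g_S−g_L)]/(r−g_L), with H = 14/2 = 7.
P₀ = 8.97 × [(1+0.057) + 7×(0.2852−0.057)] / (0.169−0.057)
   = 8.97 × 2.6544 / 0.112 = 212.5890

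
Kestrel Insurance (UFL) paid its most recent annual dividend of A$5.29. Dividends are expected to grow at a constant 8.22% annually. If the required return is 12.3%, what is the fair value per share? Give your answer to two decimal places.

A$140.31

Gordon growth model: P₀ = D₁/(r − g). D₁ = 5.29 × (1 + 0.0822) = 5.7248.
P₀ = 5.7248 / (0.123 − 0.0822) = 5.7248 / 0.0408 = 140.3147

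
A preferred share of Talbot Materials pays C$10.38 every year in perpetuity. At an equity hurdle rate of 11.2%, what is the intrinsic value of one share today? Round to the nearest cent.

Zero-growth DDM (perpetuity): P₀ = D/r = 10.38 / 0.112 = 92.6786

C$92.68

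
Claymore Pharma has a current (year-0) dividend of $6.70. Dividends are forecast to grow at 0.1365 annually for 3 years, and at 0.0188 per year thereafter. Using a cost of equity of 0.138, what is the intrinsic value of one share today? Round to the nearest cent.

Two-stage DDM. Project D₁…D_3 at 0.1365, terminal growth 0.0188, discount at r = 0.138.
D_1 = 7.6146
D_2 = 8.6539
D_3 = 9.8352
Terminal value at t=3: TV = D_4/(r−g) = 10.0201/(0.138−0.0188) = 84.0612
P₀ = 7.6146/(1+0.138)^1 + 8.6539/(1+0.138)^2 + 9.8352/(1+0.138)^3 + 84.0612/(1+0.138)^3 = 77.0857

$77.09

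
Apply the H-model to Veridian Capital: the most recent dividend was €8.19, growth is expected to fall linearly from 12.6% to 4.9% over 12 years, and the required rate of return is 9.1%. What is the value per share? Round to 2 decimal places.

H-model: P₀ = D₀[(1+g_L) + H(g_S−g_L)]/(r−g_L), with H = 12/2 = 6.
P₀ = 8.19 × [(1+0.049) + 6×(0.126−0.049)] / (0.091−0.049)
   = 8.19 × 1.5110 / 0.042 = 294.6450

€294.64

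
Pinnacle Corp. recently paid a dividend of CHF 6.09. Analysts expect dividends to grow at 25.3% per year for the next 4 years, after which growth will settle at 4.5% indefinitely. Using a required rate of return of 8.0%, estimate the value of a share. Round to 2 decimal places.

CHF 365.25

Two-stage DDM. Project D₁…D_4 at 0.253, terminal growth 0.045, discount at r = 0.08.
D_1 = 7.6308
D_2 = 9.5614
D_3 = 11.9804
D_4 = 15.0114
Terminal value at t=4: TV = D_5/(r−g) = 15.6869/(0.08−0.045) = 448.1979
P₀ = 7.6308/(1+0.08)^1 + 9.5614/(1+0.08)^2 + 11.9804/(1+0.08)^3 + 15.0114/(1+0.08)^4 + 448.1979/(1+0.08)^4 = 365.2459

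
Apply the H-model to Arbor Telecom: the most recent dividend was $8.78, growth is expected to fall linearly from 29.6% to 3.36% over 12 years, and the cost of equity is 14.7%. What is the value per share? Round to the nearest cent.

$201.92

H-model: P₀ = D₀[(1+g_L) + H(g_S−g_L)]/(r−g_L), with H = 12/2 = 6.
P₀ = 8.78 × [(1+0.0336) + 6×(0.296−0.0336)] / (0.147−0.0336)
   = 8.78 × 2.6080 / 0.1134 = 201.9245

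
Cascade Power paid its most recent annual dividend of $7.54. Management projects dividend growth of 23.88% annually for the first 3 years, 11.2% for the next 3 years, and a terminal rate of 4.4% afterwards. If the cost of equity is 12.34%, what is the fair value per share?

$186.25

Three-stage DDM. Project D₁…D_6; terminal Gordon value at t=6 with g = 0.044; discount at r = 0.1234.
D_1 = 9.3406
D_2 = 11.5711
D_3 = 14.3342
D_4 = 15.9397
D_5 = 17.7249
D_6 = 19.7101
TV_6 = 20.5774/(0.1234−0.044) = 259.1608
P₀ = Σ Dₜ/(1+r)ᵗ + TV_6/(1+r)^6 = 186.2463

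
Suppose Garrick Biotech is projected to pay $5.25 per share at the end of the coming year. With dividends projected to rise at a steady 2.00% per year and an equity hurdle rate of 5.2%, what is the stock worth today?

Gordon growth model: P₀ = D₁/(r − g), with D₁ = 5.25 given directly.
P₀ = 5.2500 / (0.052 − 0.02) = 5.2500 / 0.032 = 164.0625

$164.06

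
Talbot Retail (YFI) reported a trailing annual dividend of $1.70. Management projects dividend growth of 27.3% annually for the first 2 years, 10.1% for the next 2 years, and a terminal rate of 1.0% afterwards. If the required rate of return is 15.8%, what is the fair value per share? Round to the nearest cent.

$20.41

Three-stage DDM. Project D₁…D_4; terminal Gordon value at t=4 with g = 0.01; discount at r = 0.158.
D_1 = 2.1641
D_2 = 2.7549
D_3 = 3.0331
D_4 = 3.3395
TV_4 = 3.3729/(0.158−0.01) = 22.7898
P₀ = Σ Dₜ/(1+r)ᵗ + TV_4/(1+r)^4 = 20.4075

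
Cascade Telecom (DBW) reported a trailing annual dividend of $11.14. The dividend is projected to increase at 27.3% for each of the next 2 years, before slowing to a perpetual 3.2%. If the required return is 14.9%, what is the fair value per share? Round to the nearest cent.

$146.63

Two-stage DDM. Project D₁…D_2 at 0.273, terminal growth 0.032, discount at r = 0.149.
D_1 = 14.1812
D_2 = 18.0527
Terminal value at t=2: TV = D_3/(r−g) = 18.6304/(0.149−0.032) = 159.2340
P₀ = 14.1812/(1+0.149)^1 + 18.0527/(1+0.149)^2 + 159.2340/(1+0.149)^2 = 146.6299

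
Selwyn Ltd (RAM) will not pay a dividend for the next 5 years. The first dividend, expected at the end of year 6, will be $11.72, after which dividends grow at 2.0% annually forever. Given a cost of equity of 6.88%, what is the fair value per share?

Deferred-dividend DDM. At t=5 the remaining stream is a growing perpetuity with first payment D_6 = 11.72.
V_5 = D_6/(r−g) = 11.72/(0.0688−0.02) = 240.1639
P₀ = V_5/(1+r)^5 = 240.1639/(1+0.0688)^5 = 172.1970

$172.20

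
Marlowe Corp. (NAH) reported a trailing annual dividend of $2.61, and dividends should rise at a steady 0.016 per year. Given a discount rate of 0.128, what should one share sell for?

$23.68

Gordon growth model: P₀ = D₁/(r − g). D₁ = 2.61 × (1 + 0.016) = 2.6518.
P₀ = 2.6518 / (0.128 − 0.016) = 2.6518 / 0.112 = 23.6764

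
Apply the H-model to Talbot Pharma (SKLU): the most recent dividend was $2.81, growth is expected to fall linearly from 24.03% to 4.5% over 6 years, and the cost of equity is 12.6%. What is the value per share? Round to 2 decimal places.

$56.58

H-model: P₀ = D₀[(1+g_L) + H(g_S−g_L)]/(r−g_L), with H = 6/2 = 3.
P₀ = 2.81 × [(1+0.045) + 3×(0.2403−0.045)] / (0.126−0.045)
   = 2.81 × 1.6309 / 0.081 = 56.5781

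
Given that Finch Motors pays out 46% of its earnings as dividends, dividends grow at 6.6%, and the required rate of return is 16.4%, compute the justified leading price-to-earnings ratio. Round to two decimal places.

Justified leading P/E = b/(r−g) = 0.46/(0.164−0.066) = 4.6939

4.69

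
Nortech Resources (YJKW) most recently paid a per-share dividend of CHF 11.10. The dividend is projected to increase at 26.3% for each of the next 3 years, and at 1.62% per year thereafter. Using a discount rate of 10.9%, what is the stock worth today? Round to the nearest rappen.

CHF 222.98

Two-stage DDM. Project D₁…D_3 at 0.263, terminal growth 0.0162, discount at r = 0.109.
D_1 = 14.0193
D_2 = 17.7064
D_3 = 22.3632
Terminal value at t=3: TV = D_4/(r−g) = 22.7254/(0.109−0.0162) = 244.8862
P₀ = 14.0193/(1+0.109)^1 + 17.7064/(1+0.109)^2 + 22.3632/(1+0.109)^3 + 244.8862/(1+0.109)^3 = 222.9777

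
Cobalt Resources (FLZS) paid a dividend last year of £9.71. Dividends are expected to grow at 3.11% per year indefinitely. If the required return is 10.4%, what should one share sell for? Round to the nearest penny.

£137.34

Gordon growth model: P₀ = D₁/(r − g). D₁ = 9.71 × (1 + 0.0311) = 10.0120.
P₀ = 10.0120 / (0.104 − 0.0311) = 10.0120 / 0.0729 = 137.3386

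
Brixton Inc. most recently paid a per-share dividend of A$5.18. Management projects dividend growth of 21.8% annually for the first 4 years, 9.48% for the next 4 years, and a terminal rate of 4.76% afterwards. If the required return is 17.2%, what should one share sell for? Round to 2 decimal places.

Three-stage DDM. Project D₁…D_8; terminal Gordon value at t=8 with g = 0.0476; discount at r = 0.172.
D_1 = 6.3092
D_2 = 7.6847
D_3 = 9.3599
D_4 = 11.4004
D_5 = 12.4811
D_6 = 13.6643
D_7 = 14.9597
D_8 = 16.3779
TV_8 = 17.1575/(0.172−0.0476) = 137.9219
P₀ = Σ Dₜ/(1+r)ᵗ + TV_8/(1+r)^8 = 82.0222

A$82.02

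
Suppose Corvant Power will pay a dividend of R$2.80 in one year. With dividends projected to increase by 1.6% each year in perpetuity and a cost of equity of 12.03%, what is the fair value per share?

Gordon growth model: P₀ = D₁/(r − g), with D₁ = 2.80 given directly.
P₀ = 2.8000 / (0.1203 − 0.016) = 2.8000 / 0.1043 = 26.8456

R$26.85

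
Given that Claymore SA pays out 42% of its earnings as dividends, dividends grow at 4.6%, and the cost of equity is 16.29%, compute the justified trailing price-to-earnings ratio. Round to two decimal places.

3.76

Justified trailing P/E = b(1+g)/(r−g) = 0.42×(1+0.046)/(0.1629−0.046) = 3.7581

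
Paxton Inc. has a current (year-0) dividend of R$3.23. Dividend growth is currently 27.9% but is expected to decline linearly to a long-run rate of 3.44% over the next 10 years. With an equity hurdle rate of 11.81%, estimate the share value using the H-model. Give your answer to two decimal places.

R$87.11

H-model: P₀ = D₀[(1+g_L) + H(g_S−g_L)]/(r−g_L), with H = 10/2 = 5.
P₀ = 3.23 × [(1+0.0344) + 5×(0.279−0.0344)] / (0.1181−0.0344)
   = 3.23 × 2.2574 / 0.0837 = 87.1135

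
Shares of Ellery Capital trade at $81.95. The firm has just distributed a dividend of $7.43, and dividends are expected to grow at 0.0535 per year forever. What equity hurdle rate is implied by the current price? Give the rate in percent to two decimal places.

14.90%

Rearranging the constant-growth DDM: r = D₁/P₀ + g.
D₁ = 7.43 × (1 + 0.0535) = 7.8275.
r = 7.8275 / 81.95 + 0.0535 = 0.09552 + 0.0535 = 0.14902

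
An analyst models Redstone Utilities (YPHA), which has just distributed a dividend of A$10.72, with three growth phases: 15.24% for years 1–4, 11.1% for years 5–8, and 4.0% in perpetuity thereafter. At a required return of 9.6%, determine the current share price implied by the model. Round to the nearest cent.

A$359.85

Three-stage DDM. Project D₁…D_8; terminal Gordon value at t=8 with g = 0.04; discount at r = 0.096.
D_1 = 12.3537
D_2 = 14.2364
D_3 = 16.4061
D_4 = 18.9064
D_5 = 21.0050
D_6 = 23.3365
D_7 = 25.9269
D_8 = 28.8047
TV_8 = 29.9569/(0.096−0.04) = 534.9452
P₀ = Σ Dₜ/(1+r)ᵗ + TV_8/(1+r)^8 = 359.8531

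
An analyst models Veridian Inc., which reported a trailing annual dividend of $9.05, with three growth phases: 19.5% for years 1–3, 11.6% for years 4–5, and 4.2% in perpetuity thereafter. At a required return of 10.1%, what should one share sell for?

Three-stage DDM. Project D₁…D_5; terminal Gordon value at t=5 with g = 0.042; discount at r = 0.101.
D_1 = 10.8148
D_2 = 12.9236
D_3 = 15.4437
D_4 = 17.2352
D_5 = 19.2345
TV_5 = 20.0423/(0.101−0.042) = 339.7007
P₀ = Σ Dₜ/(1+r)ᵗ + TV_5/(1+r)^5 = 265.6448

$265.64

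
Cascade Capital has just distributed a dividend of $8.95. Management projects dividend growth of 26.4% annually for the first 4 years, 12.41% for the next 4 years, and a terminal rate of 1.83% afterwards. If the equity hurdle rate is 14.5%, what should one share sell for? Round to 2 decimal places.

Three-stage DDM. Project D₁…D_8; terminal Gordon value at t=8 with g = 0.0183; discount at r = 0.145.
D_1 = 11.3128
D_2 = 14.2994
D_3 = 18.0744
D_4 = 22.8461
D_5 = 25.6813
D_6 = 28.8683
D_7 = 32.4509
D_8 = 36.4780
TV_8 = 37.1456/(0.145−0.0183) = 293.1772
P₀ = Σ Dₜ/(1+r)ᵗ + TV_8/(1+r)^8 = 196.1452

$196.15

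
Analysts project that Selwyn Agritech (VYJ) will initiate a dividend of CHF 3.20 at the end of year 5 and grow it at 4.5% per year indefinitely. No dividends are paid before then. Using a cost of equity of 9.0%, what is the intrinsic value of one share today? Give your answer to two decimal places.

CHF 50.38

Deferred-dividend DDM. At t=4 the remaining stream is a growing perpetuity with first payment D_5 = 3.20.
V_4 = D_5/(r−g) = 3.20/(0.09−0.045) = 71.1111
P₀ = V_4/(1+r)^4 = 71.1111/(1+0.09)^4 = 50.3769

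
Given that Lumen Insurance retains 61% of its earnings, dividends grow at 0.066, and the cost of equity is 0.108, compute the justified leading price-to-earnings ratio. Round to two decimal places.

Payout ratio b = 1 − 0.61 = 0.39.
Justified leading P/E = b/(r−g) = 0.39/(0.108−0.066) = 9.2857

9.29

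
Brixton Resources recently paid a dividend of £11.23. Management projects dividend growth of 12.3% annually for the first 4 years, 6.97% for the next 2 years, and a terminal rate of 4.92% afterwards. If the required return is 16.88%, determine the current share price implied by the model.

£127.79

Three-stage DDM. Project D₁…D_6; terminal Gordon value at t=6 with g = 0.0492; discount at r = 0.1688.
D_1 = 12.6113
D_2 = 14.1625
D_3 = 15.9045
D_4 = 17.8607
D_5 = 19.1056
D_6 = 20.4373
TV_6 = 21.4428/(0.1688−0.0492) = 179.2874
P₀ = Σ Dₜ/(1+r)ᵗ + TV_6/(1+r)^6 = 127.7889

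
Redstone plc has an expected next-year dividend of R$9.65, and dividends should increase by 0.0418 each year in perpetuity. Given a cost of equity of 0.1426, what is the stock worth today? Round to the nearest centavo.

R$95.73

Gordon growth model: P₀ = D₁/(r − g), with D₁ = 9.65 given directly.
P₀ = 9.6500 / (0.1426 − 0.0418) = 9.6500 / 0.1008 = 95.7341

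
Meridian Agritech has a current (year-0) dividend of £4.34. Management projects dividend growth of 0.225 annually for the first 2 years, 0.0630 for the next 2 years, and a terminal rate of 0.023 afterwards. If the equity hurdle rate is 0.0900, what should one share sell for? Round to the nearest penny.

Three-stage DDM. Project D₁…D_4; terminal Gordon value at t=4 with g = 0.023; discount at r = 0.09.
D_1 = 5.3165
D_2 = 6.5127
D_3 = 6.9230
D_4 = 7.3592
TV_4 = 7.5284/(0.09−0.023) = 112.3645
P₀ = Σ Dₜ/(1+r)ᵗ + TV_4/(1+r)^4 = 100.5203

£100.52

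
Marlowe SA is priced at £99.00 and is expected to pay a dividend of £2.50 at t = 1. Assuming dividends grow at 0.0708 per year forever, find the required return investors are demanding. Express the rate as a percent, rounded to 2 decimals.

9.61%

Rearranging the constant-growth DDM: r = D₁/P₀ + g.
r = 2.5000 / 99.00 + 0.0708 = 0.02525 + 0.0708 = 0.09605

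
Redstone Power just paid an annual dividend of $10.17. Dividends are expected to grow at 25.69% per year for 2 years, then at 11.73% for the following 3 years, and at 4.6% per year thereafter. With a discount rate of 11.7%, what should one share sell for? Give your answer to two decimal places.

Three-stage DDM. Project D₁…D_5; terminal Gordon value at t=5 with g = 0.046; discount at r = 0.117.
D_1 = 12.7827
D_2 = 16.0665
D_3 = 17.9511
D_4 = 20.0568
D_5 = 22.4095
TV_5 = 23.4403/(0.117−0.046) = 330.1453
P₀ = Σ Dₜ/(1+r)ᵗ + TV_5/(1+r)^5 = 252.8352

$252.84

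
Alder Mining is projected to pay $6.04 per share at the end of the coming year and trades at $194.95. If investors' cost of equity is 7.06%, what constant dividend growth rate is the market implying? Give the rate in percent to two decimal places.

From P₀ = D₁/(r − g), the implied growth is g = r − D₁/P₀.
g = 0.0706 − 6.04/194.95 = 0.0706 − 0.03098 = 0.03962

3.96%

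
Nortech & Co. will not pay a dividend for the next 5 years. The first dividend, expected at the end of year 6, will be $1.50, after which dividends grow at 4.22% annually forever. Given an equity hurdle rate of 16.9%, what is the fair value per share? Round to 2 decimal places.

Deferred-dividend DDM. At t=5 the remaining stream is a growing perpetuity with first payment D_6 = 1.50.
V_5 = D_6/(r−g) = 1.50/(0.169−0.0422) = 11.8297
P₀ = V_5/(1+r)^5 = 11.8297/(1+0.169)^5 = 5.4188

$5.42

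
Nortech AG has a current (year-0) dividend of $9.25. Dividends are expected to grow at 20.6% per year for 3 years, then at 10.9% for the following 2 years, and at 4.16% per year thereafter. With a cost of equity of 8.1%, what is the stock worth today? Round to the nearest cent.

$418.75

Three-stage DDM. Project D₁…D_5; terminal Gordon value at t=5 with g = 0.0416; discount at r = 0.081.
D_1 = 11.1555
D_2 = 13.4535
D_3 = 16.2250
D_4 = 17.9935
D_5 = 19.9548
TV_5 = 20.7849/(0.081−0.0416) = 527.5353
P₀ = Σ Dₜ/(1+r)ᵗ + TV_5/(1+r)^5 = 418.7458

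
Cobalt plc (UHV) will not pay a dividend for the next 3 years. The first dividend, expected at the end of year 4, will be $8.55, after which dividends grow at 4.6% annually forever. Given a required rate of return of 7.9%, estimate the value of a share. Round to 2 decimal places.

$206.25

Deferred-dividend DDM. At t=3 the remaining stream is a growing perpetuity with first payment D_4 = 8.55.
V_3 = D_4/(r−g) = 8.55/(0.079−0.046) = 259.0909
P₀ = V_3/(1+r)^3 = 259.0909/(1+0.079)^3 = 206.2471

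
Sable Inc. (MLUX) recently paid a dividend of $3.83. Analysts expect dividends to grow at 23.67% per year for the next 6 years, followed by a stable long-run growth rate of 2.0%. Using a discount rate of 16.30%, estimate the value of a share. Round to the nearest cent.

Two-stage DDM. Project D₁…D_6 at 0.2367, terminal growth 0.02, discount at r = 0.163.
D_1 = 4.7366
D_2 = 5.8577
D_3 = 7.2442
D_4 = 8.9589
D_5 = 11.0795
D_6 = 13.7020
Terminal value at t=6: TV = D_7/(r−g) = 13.9761/(0.163−0.02) = 97.7348
P₀ = 4.7366/(1+0.163)^1 + 5.8577/(1+0.163)^2 + 7.2442/(1+0.163)^3 + 8.9589/(1+0.163)^4 + 11.0795/(1+0.163)^5 + 13.7020/(1+0.163)^6 + 97.7348/(1+0.163)^6 = 68.1483

$68.15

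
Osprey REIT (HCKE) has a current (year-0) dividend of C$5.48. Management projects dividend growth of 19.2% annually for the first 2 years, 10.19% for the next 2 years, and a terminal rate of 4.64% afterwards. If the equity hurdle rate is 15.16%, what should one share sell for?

C$76.00

Three-stage DDM. Project D₁…D_4; terminal Gordon value at t=4 with g = 0.0464; discount at r = 0.1516.
D_1 = 6.5322
D_2 = 7.7863
D_3 = 8.5798
D_4 = 9.4540
TV_4 = 9.8927/(0.1516−0.0464) = 94.0371
P₀ = Σ Dₜ/(1+r)ᵗ + TV_4/(1+r)^4 = 76.0046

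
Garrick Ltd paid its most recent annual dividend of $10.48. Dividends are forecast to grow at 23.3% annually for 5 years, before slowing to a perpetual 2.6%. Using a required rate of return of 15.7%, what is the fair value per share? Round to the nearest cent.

$176.50

Two-stage DDM. Project D₁…D_5 at 0.233, terminal growth 0.026, discount at r = 0.157.
D_1 = 12.9218
D_2 = 15.9326
D_3 = 19.6449
D_4 = 24.2222
D_5 = 29.8660
Terminal value at t=5: TV = D_6/(r−g) = 30.6425/(0.157−0.026) = 233.9121
P₀ = 12.9218/(1+0.157)^1 + 15.9326/(1+0.157)^2 + 19.6449/(1+0.157)^3 + 24.2222/(1+0.157)^4 + 29.8660/(1+0.157)^5 + 233.9121/(1+0.157)^5 = 176.4961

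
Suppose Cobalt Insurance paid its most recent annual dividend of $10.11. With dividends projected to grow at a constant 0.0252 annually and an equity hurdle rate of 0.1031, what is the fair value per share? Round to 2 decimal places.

$133.05

Gordon growth model: P₀ = D₁/(r − g). D₁ = 10.11 × (1 + 0.0252) = 10.3648.
P₀ = 10.3648 / (0.1031 − 0.0252) = 10.3648 / 0.0779 = 133.0523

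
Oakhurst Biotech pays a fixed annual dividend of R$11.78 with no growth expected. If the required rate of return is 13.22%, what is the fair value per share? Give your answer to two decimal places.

R$89.11

Zero-growth DDM (perpetuity): P₀ = D/r = 11.78 / 0.1322 = 89.1074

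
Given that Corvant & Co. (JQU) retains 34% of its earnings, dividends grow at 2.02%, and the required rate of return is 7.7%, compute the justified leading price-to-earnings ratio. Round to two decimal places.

Payout ratio b = 1 − 0.34 = 0.66.
Justified leading P/E = b/(r−g) = 0.66/(0.077−0.0202) = 11.6197

11.62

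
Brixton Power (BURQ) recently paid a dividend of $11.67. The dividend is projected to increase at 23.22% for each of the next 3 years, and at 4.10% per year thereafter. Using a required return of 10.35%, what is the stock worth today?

Two-stage DDM. Project D₁…D_3 at 0.2322, terminal growth 0.041, discount at r = 0.1035.
D_1 = 14.3798
D_2 = 17.7188
D_3 = 21.8331
Terminal value at t=3: TV = D_4/(r−g) = 22.7282/(0.1035−0.041) = 363.6513
P₀ = 14.3798/(1+0.1035)^1 + 17.7188/(1+0.1035)^2 + 21.8331/(1+0.1035)^3 + 363.6513/(1+0.1035)^3 = 314.4550

$314.45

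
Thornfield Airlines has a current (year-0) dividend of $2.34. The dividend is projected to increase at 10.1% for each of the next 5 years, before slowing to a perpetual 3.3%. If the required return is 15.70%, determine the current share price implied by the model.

Two-stage DDM. Project D₁…D_5 at 0.101, terminal growth 0.033, discount at r = 0.157.
D_1 = 2.5763
D_2 = 2.8366
D_3 = 3.1230
D_4 = 3.4385
D_5 = 3.7858
Terminal value at t=5: TV = D_6/(r−g) = 3.9107/(0.157−0.033) = 31.5378
P₀ = 2.5763/(1+0.157)^1 + 2.8366/(1+0.157)^2 + 3.1230/(1+0.157)^3 + 3.4385/(1+0.157)^4 + 3.7858/(1+0.157)^5 + 31.5378/(1+0.157)^5 = 25.3181

$25.32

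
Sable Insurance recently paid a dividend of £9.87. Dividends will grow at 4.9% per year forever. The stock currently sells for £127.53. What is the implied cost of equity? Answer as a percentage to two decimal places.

13.02%

Rearranging the constant-growth DDM: r = D₁/P₀ + g.
D₁ = 9.87 × (1 + 0.049) = 10.3536.
r = 10.3536 / 127.53 + 0.049 = 0.08119 + 0.049 = 0.13019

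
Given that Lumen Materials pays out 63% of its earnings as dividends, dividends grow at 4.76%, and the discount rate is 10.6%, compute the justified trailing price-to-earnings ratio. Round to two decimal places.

11.30

Justified trailing P/E = b(1+g)/(r−g) = 0.63×(1+0.0476)/(0.106−0.0476) = 11.3012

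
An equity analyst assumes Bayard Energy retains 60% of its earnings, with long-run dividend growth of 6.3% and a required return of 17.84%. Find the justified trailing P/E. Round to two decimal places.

3.68

Payout ratio b = 1 − 0.60 = 0.40.
Justified trailing P/E = b(1+g)/(r−g) = 0.40×(1+0.063)/(0.1784−0.063) = 3.6846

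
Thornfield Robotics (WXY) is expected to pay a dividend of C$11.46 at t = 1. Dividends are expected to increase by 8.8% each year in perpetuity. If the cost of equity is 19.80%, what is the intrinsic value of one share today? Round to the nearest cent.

Gordon growth model: P₀ = D₁/(r − g), with D₁ = 11.46 given directly.
P₀ = 11.4600 / (0.198 − 0.088) = 11.4600 / 0.11 = 104.1818

C$104.18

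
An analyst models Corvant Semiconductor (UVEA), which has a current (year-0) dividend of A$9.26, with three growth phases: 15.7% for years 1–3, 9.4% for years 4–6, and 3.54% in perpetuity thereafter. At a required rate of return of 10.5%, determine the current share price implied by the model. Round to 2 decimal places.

A$215.19

Three-stage DDM. Project D₁…D_6; terminal Gordon value at t=6 with g = 0.0354; discount at r = 0.105.
D_1 = 10.7138
D_2 = 12.3959
D_3 = 14.3420
D_4 = 15.6902
D_5 = 17.1651
D_6 = 18.7786
TV_6 = 19.4434/(0.105−0.0354) = 279.3585
P₀ = Σ Dₜ/(1+r)ᵗ + TV_6/(1+r)^6 = 215.1938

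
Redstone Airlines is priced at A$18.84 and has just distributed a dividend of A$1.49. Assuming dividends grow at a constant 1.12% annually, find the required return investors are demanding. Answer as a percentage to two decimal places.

9.12%

Rearranging the constant-growth DDM: r = D₁/P₀ + g.
D₁ = 1.49 × (1 + 0.0112) = 1.5067.
r = 1.5067 / 18.84 + 0.0112 = 0.07997 + 0.0112 = 0.09117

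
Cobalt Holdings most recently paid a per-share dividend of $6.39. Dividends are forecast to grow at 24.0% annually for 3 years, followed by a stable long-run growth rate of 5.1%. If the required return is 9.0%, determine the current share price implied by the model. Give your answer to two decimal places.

Two-stage DDM. Project D₁…D_3 at 0.24, terminal growth 0.051, discount at r = 0.09.
D_1 = 7.9236
D_2 = 9.8253
D_3 = 12.1833
Terminal value at t=3: TV = D_4/(r−g) = 12.8047/(0.09−0.051) = 328.3251
P₀ = 7.9236/(1+0.09)^1 + 9.8253/(1+0.09)^2 + 12.1833/(1+0.09)^3 + 328.3251/(1+0.09)^3 = 278.4740

$278.47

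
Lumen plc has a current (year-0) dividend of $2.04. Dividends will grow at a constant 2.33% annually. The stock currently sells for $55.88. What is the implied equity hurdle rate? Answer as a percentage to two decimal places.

Rearranging the constant-growth DDM: r = D₁/P₀ + g.
D₁ = 2.04 × (1 + 0.0233) = 2.0875.
r = 2.0875 / 55.88 + 0.0233 = 0.03736 + 0.0233 = 0.06066

6.07%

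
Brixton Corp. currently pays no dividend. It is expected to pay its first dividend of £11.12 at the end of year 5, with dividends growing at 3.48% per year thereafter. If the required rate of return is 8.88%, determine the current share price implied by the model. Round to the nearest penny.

£146.53

Deferred-dividend DDM. At t=4 the remaining stream is a growing perpetuity with first payment D_5 = 11.12.
V_4 = D_5/(r−g) = 11.12/(0.0888−0.0348) = 205.9259
P₀ = V_4/(1+r)^4 = 205.9259/(1+0.0888)^4 = 146.5273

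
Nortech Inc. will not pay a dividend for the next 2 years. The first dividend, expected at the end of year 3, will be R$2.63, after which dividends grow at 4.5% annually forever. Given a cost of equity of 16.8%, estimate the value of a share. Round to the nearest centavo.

R$15.67

Deferred-dividend DDM. At t=2 the remaining stream is a growing perpetuity with first payment D_3 = 2.63.
V_2 = D_3/(r−g) = 2.63/(0.168−0.045) = 21.3821
P₀ = V_2/(1+r)^2 = 21.3821/(1+0.168)^2 = 15.6735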